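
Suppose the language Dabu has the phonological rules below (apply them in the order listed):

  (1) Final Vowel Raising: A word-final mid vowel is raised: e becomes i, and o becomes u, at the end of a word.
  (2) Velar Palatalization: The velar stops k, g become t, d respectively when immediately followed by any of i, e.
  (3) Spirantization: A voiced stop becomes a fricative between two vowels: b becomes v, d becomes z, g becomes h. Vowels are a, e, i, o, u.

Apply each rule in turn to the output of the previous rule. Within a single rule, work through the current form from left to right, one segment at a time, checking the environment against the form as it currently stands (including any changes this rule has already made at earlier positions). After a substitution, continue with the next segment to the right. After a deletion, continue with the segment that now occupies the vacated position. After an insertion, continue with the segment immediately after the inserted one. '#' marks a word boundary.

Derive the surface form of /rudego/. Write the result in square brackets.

(1) Final Vowel Raising: [rudego] → [rudegu]
(2) Velar Palatalization: no change — [rudegu]
(3) Spirantization: [rudegu] → [ruzehu]

[ruzehu]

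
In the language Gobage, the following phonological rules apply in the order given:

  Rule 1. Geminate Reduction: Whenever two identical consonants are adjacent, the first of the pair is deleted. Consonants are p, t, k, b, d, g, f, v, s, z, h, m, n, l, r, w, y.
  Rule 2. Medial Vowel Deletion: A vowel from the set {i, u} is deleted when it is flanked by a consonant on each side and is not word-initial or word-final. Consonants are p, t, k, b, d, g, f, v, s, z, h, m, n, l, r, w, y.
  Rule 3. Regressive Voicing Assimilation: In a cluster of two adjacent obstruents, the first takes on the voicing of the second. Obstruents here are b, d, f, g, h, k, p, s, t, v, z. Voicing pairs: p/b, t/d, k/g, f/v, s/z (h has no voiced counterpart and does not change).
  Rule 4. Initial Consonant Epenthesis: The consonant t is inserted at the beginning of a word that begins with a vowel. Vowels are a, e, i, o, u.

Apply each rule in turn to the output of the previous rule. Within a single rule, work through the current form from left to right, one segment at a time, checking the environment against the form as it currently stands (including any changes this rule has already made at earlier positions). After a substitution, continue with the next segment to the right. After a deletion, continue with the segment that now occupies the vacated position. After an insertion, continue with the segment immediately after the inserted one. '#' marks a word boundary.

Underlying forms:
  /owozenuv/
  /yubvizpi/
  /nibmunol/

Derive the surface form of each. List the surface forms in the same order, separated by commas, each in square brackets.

/owozenuv/:
  Rule 1 Geminate Reduction: no change — [owozenuv]
  Rule 2 Medial Vowel Deletion: [owozenuv] → [owozenv]
  Rule 3 Regressive Voicing Assimilation: no change — [owozenv]
  Rule 4 Initial Consonant Epenthesis: [owozenv] → [towozenv]
/yubvizpi/:
  Rule 1 Geminate Reduction: no change — [yubvizpi]
  Rule 2 Medial Vowel Deletion: [yubvizpi] → [ybvzpi]
  Rule 3 Regressive Voicing Assimilation: [ybvzpi] → [ybvspi]
  Rule 4 Initial Consonant Epenthesis: no change — [ybvspi]
/nibmunol/:
  Rule 1 Geminate Reduction: no change — [nibmunol]
  Rule 2 Medial Vowel Deletion: [nibmunol] → [nbmnol]
  Rule 3 Regressive Voicing Assimilation: no change — [nbmnol]
  Rule 4 Initial Consonant Epenthesis: no change — [nbmnol]

[towozenv], [ybvspi], [nbmnol]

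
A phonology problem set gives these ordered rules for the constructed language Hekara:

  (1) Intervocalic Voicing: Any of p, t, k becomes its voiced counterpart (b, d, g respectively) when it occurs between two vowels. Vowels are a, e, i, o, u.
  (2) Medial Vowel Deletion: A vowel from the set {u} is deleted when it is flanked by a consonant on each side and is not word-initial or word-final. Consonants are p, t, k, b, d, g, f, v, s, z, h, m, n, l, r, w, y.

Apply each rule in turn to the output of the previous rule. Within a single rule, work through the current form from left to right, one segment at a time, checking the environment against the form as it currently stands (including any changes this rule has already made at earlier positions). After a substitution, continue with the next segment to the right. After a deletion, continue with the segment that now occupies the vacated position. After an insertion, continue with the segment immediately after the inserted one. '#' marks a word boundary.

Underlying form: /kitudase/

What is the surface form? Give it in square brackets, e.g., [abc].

(1) Intervocalic Voicing: [kitudase] → [kidudase]
(2) Medial Vowel Deletion: [kidudase] → [kiddase]

[kiddase]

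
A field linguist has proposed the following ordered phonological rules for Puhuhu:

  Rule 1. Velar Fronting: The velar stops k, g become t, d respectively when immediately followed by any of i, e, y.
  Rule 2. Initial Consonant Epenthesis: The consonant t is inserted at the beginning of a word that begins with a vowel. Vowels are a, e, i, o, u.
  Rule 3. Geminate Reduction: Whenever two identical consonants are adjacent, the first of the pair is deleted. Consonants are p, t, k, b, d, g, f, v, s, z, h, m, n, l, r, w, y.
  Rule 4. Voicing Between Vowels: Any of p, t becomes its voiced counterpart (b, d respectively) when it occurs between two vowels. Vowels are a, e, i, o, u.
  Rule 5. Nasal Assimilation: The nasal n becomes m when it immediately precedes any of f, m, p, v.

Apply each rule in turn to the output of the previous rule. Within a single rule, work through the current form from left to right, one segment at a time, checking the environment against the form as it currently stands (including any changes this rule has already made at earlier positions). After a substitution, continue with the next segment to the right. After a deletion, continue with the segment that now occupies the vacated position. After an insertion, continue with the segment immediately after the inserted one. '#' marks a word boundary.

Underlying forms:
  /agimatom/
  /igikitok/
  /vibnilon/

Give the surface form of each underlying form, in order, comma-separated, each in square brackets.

/agimatom/:
  Rule 1 Velar Fronting: [agimatom] → [adimatom]
  Rule 2 Initial Consonant Epenthesis: [adimatom] → [tadimatom]
  Rule 3 Geminate Reduction: no change — [tadimatom]
  Rule 4 Voicing Between Vowels: [tadimatom] → [tadimadom]
  Rule 5 Nasal Assimilation: no change — [tadimadom]
/igikitok/:
  Rule 1 Velar Fronting: [igikitok] → [idititok]
  Rule 2 Initial Consonant Epenthesis: [idititok] → [tidititok]
  Rule 3 Geminate Reduction: no change — [tidititok]
  Rule 4 Voicing Between Vowels: [tidititok] → [tidididok]
  Rule 5 Nasal Assimilation: no change — [tidididok]
/vibnilon/:
  Rule 1 Velar Fronting: no change — [vibnilon]
  Rule 2 Initial Consonant Epenthesis: no change — [vibnilon]
  Rule 3 Geminate Reduction: no change — [vibnilon]
  Rule 4 Voicing Between Vowels: no change — [vibnilon]
  Rule 5 Nasal Assimilation: no change — [vibnilon]

[tadimadom], [tidididok], [vibnilon]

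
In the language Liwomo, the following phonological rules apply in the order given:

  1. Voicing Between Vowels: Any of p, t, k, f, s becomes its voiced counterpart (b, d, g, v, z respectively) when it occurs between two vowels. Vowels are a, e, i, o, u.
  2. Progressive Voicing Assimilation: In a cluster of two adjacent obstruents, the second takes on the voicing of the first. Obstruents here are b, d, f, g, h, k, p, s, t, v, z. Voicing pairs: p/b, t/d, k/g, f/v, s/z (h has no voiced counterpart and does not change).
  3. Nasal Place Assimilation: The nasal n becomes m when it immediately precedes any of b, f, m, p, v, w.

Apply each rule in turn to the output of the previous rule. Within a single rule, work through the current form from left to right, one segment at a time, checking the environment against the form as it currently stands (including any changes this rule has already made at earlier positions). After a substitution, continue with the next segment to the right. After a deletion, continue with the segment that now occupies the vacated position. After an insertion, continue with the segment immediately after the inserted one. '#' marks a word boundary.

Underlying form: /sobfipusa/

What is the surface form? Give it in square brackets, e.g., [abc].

[sobvibuza]

1 Voicing Between Vowels: [sobfipusa] → [sobfibuza]
2 Progressive Voicing Assimilation: [sobfibuza] → [sobvibuza]
3 Nasal Place Assimilation: no change — [sobvibuza]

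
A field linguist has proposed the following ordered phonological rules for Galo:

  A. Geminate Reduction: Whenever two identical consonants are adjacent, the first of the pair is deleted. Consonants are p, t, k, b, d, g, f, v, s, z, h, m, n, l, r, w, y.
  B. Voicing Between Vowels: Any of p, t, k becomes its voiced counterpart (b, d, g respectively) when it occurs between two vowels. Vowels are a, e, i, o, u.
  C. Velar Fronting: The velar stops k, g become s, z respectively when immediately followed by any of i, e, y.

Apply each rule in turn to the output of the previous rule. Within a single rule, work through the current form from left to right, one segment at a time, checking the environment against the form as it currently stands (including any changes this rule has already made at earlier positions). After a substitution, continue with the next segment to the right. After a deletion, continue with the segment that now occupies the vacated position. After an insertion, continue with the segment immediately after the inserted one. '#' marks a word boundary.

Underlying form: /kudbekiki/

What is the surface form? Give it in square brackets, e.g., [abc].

[kudbezizi]

A Geminate Reduction: no change — [kudbekiki]
B Voicing Between Vowels: [kudbekiki] → [kudbegigi]
C Velar Fronting: [kudbegigi] → [kudbezizi]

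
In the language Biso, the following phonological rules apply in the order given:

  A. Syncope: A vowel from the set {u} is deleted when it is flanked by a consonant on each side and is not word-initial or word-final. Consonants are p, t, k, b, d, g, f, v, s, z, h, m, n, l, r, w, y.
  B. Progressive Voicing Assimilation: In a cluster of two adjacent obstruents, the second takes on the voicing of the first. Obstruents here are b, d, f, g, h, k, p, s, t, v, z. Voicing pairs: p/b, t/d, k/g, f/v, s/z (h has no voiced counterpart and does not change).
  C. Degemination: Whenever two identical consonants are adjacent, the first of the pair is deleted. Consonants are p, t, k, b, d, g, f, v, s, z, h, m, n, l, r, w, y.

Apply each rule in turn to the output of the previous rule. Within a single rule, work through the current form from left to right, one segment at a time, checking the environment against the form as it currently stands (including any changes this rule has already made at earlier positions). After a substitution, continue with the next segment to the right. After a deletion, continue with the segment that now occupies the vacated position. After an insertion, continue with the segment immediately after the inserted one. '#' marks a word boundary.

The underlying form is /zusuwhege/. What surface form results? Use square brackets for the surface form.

A Syncope: [zusuwhege] → [zswhege]
B Progressive Voicing Assimilation: [zswhege] → [zzwhege]
C Degemination: [zzwhege] → [zwhege]

[zwhege]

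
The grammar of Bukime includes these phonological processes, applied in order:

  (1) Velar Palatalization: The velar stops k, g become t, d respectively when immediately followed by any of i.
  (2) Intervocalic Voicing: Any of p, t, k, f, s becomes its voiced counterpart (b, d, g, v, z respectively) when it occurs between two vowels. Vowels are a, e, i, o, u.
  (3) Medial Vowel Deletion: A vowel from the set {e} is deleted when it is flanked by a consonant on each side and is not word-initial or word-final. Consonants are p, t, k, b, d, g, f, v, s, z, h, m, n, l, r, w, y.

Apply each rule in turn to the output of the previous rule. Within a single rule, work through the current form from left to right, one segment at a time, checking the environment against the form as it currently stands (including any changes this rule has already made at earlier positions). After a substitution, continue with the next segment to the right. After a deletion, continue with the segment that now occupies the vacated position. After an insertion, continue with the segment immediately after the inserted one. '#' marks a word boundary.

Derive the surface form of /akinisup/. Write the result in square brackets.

(1) Velar Palatalization: [akinisup] → [atinisup]
(2) Intervocalic Voicing: [atinisup] → [adinizup]
(3) Medial Vowel Deletion: no change — [adinizup]

[adinizup]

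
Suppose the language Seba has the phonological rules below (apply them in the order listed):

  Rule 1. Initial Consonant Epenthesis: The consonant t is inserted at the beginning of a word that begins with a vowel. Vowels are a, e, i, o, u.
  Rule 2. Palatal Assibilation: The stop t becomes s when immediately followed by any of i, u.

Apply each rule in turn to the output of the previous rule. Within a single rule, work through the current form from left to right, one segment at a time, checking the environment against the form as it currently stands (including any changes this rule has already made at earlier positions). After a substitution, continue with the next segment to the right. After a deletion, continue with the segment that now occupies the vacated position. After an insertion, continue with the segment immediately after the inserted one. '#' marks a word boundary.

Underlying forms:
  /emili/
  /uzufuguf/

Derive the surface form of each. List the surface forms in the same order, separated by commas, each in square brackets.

[temili], [suzufuguf]

/emili/:
  Rule 1 Initial Consonant Epenthesis: [emili] → [temili]
  Rule 2 Palatal Assibilation: no change — [temili]
/uzufuguf/:
  Rule 1 Initial Consonant Epenthesis: [uzufuguf] → [tuzufuguf]
  Rule 2 Palatal Assibilation: [tuzufuguf] → [suzufuguf]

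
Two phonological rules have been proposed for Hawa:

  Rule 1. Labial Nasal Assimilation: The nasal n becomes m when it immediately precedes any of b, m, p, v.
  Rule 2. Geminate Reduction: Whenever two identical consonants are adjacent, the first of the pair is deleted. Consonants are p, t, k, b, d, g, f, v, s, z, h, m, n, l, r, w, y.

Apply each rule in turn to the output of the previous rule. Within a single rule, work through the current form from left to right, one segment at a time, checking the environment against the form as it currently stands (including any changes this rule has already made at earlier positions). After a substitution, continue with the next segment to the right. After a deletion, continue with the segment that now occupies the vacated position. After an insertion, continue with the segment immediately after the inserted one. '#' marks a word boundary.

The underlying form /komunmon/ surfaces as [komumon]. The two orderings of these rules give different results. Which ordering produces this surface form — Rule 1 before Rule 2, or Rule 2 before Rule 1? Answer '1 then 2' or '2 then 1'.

Order 1 then 2:
  1 Labial Nasal Assimilation: [komunmon] → [komummon]
  2 Geminate Reduction: [komummon] → [komumon]
  result: [komumon]
Order 2 then 1:
  2 Geminate Reduction: no change — [komunmon]
  1 Labial Nasal Assimilation: [komunmon] → [komummon]
  result: [komummon]

1 then 2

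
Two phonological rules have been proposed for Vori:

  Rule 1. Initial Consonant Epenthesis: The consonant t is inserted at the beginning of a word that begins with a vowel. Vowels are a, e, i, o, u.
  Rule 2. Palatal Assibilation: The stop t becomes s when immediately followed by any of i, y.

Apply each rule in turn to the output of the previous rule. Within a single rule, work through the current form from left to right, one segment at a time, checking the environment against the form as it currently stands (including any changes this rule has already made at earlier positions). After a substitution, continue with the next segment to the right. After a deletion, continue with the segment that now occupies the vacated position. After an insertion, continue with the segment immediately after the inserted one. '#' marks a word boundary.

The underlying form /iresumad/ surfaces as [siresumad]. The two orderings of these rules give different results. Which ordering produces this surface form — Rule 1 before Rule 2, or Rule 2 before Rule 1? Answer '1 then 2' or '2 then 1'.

1 then 2

Order 1 then 2:
  1 Initial Consonant Epenthesis: [iresumad] → [tiresumad]
  2 Palatal Assibilation: [tiresumad] → [siresumad]
  result: [siresumad]
Order 2 then 1:
  2 Palatal Assibilation: no change — [iresumad]
  1 Initial Consonant Epenthesis: [iresumad] → [tiresumad]
  result: [tiresumad]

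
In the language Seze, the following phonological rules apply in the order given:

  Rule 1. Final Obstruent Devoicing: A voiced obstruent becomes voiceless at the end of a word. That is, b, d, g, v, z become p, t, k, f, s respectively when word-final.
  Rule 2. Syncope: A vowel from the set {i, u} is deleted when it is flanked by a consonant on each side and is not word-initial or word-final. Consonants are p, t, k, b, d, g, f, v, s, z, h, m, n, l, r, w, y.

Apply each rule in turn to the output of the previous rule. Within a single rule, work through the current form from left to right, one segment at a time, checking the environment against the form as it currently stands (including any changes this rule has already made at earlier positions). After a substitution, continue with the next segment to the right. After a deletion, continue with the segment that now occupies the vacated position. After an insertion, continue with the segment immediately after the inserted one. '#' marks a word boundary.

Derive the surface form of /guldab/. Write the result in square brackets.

[gldap]

Rule 1 Final Obstruent Devoicing: [guldab] → [guldap]
Rule 2 Syncope: [guldap] → [gldap]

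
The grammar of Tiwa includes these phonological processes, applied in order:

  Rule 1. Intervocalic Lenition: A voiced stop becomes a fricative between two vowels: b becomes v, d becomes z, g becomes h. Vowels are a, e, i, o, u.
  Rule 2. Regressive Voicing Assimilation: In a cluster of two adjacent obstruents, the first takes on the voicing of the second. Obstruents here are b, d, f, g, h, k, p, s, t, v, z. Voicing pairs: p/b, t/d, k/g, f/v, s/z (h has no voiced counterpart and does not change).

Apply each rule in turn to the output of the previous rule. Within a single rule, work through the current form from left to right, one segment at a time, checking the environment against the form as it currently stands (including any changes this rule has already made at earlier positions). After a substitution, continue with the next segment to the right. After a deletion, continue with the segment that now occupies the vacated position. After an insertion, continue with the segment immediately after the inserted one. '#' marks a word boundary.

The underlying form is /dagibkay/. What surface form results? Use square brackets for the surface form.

[dahipkay]

Rule 1 Intervocalic Lenition: [dagibkay] → [dahibkay]
Rule 2 Regressive Voicing Assimilation: [dahibkay] → [dahipkay]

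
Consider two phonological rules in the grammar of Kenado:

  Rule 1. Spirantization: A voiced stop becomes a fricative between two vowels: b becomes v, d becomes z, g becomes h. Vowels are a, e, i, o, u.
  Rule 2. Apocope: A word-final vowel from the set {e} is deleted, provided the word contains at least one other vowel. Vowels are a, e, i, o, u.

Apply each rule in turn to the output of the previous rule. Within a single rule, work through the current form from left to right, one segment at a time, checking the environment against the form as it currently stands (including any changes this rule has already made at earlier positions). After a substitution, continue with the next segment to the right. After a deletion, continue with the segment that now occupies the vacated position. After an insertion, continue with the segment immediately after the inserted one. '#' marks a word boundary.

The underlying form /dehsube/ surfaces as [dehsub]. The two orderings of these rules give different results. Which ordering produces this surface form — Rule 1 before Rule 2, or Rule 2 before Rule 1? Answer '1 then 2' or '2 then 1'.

Order 1 then 2:
  1 Spirantization: [dehsube] → [dehsuve]
  2 Apocope: [dehsuve] → [dehsuv]
  result: [dehsuv]
Order 2 then 1:
  2 Apocope: [dehsube] → [dehsub]
  1 Spirantization: no change — [dehsub]
  result: [dehsub]

2 then 1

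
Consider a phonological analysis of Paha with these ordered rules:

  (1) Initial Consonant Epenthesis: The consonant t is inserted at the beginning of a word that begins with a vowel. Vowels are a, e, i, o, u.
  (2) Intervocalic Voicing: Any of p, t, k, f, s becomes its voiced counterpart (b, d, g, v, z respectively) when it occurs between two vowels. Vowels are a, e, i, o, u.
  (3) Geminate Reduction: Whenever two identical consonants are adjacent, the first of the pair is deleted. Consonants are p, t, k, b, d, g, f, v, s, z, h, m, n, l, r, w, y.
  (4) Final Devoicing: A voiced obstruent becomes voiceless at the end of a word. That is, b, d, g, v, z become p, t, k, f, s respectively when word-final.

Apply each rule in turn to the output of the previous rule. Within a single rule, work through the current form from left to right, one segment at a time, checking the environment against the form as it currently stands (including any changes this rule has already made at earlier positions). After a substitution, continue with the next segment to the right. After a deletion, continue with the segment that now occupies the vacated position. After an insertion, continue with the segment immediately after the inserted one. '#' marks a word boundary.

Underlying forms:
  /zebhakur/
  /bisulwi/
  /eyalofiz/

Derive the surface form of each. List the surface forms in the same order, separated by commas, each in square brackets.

[zebhagur], [bizulwi], [teyalovis]

/zebhakur/:
  (1) Initial Consonant Epenthesis: no change — [zebhakur]
  (2) Intervocalic Voicing: [zebhakur] → [zebhagur]
  (3) Geminate Reduction: no change — [zebhagur]
  (4) Final Devoicing: no change — [zebhagur]
/bisulwi/:
  (1) Initial Consonant Epenthesis: no change — [bisulwi]
  (2) Intervocalic Voicing: [bisulwi] → [bizulwi]
  (3) Geminate Reduction: no change — [bizulwi]
  (4) Final Devoicing: no change — [bizulwi]
/eyalofiz/:
  (1) Initial Consonant Epenthesis: [eyalofiz] → [teyalofiz]
  (2) Intervocalic Voicing: [teyalofiz] → [teyaloviz]
  (3) Geminate Reduction: no change — [teyaloviz]
  (4) Final Devoicing: [teyaloviz] → [teyalovis]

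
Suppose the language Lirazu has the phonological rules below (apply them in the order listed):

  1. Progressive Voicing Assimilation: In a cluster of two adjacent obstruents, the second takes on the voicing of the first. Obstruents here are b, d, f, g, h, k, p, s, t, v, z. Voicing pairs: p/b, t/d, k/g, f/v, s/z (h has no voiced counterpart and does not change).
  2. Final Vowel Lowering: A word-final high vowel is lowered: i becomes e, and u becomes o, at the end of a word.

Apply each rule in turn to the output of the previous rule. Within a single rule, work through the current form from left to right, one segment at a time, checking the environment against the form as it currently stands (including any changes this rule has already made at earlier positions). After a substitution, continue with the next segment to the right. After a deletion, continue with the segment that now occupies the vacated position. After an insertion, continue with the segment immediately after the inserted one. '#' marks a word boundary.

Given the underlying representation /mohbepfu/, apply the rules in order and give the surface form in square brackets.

1 Progressive Voicing Assimilation: [mohbepfu] → [mohpepfu]
2 Final Vowel Lowering: [mohpepfu] → [mohpepfo]

[mohpepfo]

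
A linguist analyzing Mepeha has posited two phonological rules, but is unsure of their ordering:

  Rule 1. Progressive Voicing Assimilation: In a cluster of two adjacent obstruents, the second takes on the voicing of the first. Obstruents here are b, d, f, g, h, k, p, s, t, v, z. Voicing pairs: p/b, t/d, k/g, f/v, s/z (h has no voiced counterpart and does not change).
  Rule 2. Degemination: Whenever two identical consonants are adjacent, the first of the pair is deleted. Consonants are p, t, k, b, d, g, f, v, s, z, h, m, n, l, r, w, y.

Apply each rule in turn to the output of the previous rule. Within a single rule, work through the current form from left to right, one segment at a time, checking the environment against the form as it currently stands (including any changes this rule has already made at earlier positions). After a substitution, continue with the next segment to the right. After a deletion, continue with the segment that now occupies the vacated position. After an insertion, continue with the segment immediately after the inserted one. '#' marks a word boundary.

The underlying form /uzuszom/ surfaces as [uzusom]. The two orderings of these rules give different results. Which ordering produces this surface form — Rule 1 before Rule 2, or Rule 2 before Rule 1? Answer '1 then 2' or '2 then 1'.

Order 1 then 2:
  1 Progressive Voicing Assimilation: [uzuszom] → [uzussom]
  2 Degemination: [uzussom] → [uzusom]
  result: [uzusom]
Order 2 then 1:
  2 Degemination: no change — [uzuszom]
  1 Progressive Voicing Assimilation: [uzuszom] → [uzussom]
  result: [uzussom]

1 then 2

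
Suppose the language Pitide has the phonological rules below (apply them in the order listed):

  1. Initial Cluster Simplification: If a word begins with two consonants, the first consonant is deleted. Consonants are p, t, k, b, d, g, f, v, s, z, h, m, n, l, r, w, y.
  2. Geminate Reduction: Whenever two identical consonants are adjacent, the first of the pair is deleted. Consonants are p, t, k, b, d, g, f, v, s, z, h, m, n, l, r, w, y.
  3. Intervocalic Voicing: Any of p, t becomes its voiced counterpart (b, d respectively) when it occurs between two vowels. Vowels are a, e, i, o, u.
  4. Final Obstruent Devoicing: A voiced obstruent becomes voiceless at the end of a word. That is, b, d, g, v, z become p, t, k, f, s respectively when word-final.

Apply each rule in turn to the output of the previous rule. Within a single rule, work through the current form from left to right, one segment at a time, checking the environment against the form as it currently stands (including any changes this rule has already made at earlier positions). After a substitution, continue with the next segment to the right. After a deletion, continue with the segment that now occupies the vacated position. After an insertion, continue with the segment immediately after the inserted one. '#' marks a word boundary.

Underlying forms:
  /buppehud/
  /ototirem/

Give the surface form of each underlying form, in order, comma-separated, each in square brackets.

[bubehut], [ododirem]

/buppehud/:
  1 Initial Cluster Simplification: no change — [buppehud]
  2 Geminate Reduction: [buppehud] → [bupehud]
  3 Intervocalic Voicing: [bupehud] → [bubehud]
  4 Final Obstruent Devoicing: [bubehud] → [bubehut]
/ototirem/:
  1 Initial Cluster Simplification: no change — [ototirem]
  2 Geminate Reduction: no change — [ototirem]
  3 Intervocalic Voicing: [ototirem] → [ododirem]
  4 Final Obstruent Devoicing: no change — [ododirem]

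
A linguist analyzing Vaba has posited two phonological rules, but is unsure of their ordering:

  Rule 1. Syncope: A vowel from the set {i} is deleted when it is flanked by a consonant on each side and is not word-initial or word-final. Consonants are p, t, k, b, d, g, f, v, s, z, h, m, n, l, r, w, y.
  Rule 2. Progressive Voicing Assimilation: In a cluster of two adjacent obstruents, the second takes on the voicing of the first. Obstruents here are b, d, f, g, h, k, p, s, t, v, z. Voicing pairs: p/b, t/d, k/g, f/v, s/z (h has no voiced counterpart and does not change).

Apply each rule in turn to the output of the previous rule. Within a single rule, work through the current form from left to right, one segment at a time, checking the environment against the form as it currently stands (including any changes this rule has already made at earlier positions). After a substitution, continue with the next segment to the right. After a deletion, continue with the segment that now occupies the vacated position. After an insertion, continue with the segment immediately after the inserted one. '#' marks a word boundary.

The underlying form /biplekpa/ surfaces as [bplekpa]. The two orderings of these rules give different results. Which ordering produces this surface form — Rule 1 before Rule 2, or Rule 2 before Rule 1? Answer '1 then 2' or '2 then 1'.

Order 1 then 2:
  1 Syncope: [biplekpa] → [bplekpa]
  2 Progressive Voicing Assimilation: [bplekpa] → [bblekpa]
  result: [bblekpa]
Order 2 then 1:
  2 Progressive Voicing Assimilation: no change — [biplekpa]
  1 Syncope: [biplekpa] → [bplekpa]
  result: [bplekpa]

2 then 1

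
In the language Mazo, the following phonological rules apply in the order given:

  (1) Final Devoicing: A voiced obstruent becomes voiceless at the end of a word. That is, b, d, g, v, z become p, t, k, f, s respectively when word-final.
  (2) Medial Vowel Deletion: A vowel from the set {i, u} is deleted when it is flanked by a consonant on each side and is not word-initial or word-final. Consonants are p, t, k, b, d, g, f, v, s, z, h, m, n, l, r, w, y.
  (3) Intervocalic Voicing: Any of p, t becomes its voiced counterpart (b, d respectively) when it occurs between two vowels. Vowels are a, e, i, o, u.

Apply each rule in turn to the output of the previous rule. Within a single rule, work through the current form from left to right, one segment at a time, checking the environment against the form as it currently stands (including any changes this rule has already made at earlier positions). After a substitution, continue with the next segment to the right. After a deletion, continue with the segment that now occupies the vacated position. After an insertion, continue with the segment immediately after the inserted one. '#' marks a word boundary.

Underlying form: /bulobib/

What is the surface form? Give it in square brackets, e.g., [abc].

[blobp]

(1) Final Devoicing: [bulobib] → [bulobip]
(2) Medial Vowel Deletion: [bulobip] → [blobp]
(3) Intervocalic Voicing: no change — [blobp]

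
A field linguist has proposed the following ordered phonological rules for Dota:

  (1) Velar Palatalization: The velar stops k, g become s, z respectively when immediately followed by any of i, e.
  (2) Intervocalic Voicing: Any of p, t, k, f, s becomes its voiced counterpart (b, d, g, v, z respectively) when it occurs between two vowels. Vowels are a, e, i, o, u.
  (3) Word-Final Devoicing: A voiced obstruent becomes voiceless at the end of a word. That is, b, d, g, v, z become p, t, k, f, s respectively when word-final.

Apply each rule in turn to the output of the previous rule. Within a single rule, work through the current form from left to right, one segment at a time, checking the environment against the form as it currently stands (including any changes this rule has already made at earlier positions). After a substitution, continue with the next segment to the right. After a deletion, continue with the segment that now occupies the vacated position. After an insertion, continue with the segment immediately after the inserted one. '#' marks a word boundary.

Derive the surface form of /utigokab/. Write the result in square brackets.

(1) Velar Palatalization: no change — [utigokab]
(2) Intervocalic Voicing: [utigokab] → [udigogab]
(3) Word-Final Devoicing: [udigogab] → [udigogap]

[udigogap]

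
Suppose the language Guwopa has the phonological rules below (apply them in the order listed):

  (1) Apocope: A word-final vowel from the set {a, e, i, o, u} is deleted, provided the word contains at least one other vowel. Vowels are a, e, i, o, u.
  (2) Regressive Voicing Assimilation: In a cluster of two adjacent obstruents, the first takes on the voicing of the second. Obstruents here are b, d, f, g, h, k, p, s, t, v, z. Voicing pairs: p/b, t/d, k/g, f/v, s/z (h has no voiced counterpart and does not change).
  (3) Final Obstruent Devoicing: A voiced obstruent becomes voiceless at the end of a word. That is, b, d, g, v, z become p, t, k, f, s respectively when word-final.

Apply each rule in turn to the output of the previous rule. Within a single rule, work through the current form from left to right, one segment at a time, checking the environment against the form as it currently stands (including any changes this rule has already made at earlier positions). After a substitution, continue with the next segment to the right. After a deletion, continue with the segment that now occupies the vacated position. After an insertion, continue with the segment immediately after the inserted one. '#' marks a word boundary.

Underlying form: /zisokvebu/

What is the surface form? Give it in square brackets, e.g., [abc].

[zisogvep]

(1) Apocope: [zisokvebu] → [zisokveb]
(2) Regressive Voicing Assimilation: [zisokveb] → [zisogveb]
(3) Final Obstruent Devoicing: [zisogveb] → [zisogvep]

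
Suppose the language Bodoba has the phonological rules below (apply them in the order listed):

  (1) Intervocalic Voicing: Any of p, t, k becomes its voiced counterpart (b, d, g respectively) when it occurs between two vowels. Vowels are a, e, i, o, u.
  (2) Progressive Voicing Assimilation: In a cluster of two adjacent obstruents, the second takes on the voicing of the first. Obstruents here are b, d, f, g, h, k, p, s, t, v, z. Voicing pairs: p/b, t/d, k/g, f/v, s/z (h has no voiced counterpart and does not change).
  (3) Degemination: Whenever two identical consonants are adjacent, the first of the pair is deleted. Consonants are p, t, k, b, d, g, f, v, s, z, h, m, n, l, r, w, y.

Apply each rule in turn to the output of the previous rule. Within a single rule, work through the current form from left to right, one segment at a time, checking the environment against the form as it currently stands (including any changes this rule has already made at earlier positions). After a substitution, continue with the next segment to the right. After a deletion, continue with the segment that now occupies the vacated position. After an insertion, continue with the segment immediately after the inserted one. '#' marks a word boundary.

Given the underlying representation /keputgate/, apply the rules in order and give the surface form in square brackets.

[kebutkade]

(1) Intervocalic Voicing: [keputgate] → [kebutgade]
(2) Progressive Voicing Assimilation: [kebutgade] → [kebutkade]
(3) Degemination: no change — [kebutkade]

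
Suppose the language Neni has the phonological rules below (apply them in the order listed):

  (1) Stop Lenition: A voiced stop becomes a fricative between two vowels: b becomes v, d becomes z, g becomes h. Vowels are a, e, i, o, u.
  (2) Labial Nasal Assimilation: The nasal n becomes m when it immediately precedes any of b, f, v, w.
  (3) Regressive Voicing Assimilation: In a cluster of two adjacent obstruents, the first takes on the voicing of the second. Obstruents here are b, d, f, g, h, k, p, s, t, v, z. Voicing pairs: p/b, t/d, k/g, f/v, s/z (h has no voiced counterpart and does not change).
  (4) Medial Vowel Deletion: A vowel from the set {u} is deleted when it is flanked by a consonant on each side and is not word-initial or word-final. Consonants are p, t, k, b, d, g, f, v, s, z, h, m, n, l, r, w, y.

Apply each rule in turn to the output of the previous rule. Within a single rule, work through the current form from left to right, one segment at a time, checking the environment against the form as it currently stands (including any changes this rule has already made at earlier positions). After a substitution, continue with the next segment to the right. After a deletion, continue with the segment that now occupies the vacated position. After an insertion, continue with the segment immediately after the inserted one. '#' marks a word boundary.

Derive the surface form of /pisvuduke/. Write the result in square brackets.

[pizvzke]

(1) Stop Lenition: [pisvuduke] → [pisvuzuke]
(2) Labial Nasal Assimilation: no change — [pisvuzuke]
(3) Regressive Voicing Assimilation: [pisvuzuke] → [pizvuzuke]
(4) Medial Vowel Deletion: [pizvuzuke] → [pizvzke]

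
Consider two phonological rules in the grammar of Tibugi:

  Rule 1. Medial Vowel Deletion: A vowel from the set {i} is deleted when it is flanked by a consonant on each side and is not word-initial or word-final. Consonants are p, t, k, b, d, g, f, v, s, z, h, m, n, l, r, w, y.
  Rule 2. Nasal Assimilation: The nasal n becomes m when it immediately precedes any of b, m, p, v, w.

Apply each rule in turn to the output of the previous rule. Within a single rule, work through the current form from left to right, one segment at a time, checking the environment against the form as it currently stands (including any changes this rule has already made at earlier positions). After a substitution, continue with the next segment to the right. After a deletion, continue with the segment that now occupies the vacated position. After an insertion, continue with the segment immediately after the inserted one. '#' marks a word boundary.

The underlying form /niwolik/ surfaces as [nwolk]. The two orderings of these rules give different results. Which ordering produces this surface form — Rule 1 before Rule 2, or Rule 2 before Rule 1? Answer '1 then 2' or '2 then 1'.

Order 1 then 2:
  1 Medial Vowel Deletion: [niwolik] → [nwolk]
  2 Nasal Assimilation: [nwolk] → [mwolk]
  result: [mwolk]
Order 2 then 1:
  2 Nasal Assimilation: no change — [niwolik]
  1 Medial Vowel Deletion: [niwolik] → [nwolk]
  result: [nwolk]

2 then 1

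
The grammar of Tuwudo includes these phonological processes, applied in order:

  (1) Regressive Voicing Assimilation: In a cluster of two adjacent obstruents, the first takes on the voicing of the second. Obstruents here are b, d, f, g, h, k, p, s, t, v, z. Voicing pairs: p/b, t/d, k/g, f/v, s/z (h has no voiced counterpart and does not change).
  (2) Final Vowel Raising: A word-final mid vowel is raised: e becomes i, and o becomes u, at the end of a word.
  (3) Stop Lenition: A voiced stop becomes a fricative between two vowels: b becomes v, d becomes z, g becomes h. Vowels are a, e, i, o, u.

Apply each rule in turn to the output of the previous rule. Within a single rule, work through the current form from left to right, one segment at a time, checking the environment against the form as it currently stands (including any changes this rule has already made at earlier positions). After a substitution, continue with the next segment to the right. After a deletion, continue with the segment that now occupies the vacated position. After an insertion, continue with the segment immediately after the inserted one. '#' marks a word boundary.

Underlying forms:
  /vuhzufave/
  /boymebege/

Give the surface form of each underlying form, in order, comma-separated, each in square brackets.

[vuhzufavi], [boymevehi]

/vuhzufave/:
  (1) Regressive Voicing Assimilation: no change — [vuhzufave]
  (2) Final Vowel Raising: [vuhzufave] → [vuhzufavi]
  (3) Stop Lenition: no change — [vuhzufavi]
/boymebege/:
  (1) Regressive Voicing Assimilation: no change — [boymebege]
  (2) Final Vowel Raising: [boymebege] → [boymebegi]
  (3) Stop Lenition: [boymebegi] → [boymevehi]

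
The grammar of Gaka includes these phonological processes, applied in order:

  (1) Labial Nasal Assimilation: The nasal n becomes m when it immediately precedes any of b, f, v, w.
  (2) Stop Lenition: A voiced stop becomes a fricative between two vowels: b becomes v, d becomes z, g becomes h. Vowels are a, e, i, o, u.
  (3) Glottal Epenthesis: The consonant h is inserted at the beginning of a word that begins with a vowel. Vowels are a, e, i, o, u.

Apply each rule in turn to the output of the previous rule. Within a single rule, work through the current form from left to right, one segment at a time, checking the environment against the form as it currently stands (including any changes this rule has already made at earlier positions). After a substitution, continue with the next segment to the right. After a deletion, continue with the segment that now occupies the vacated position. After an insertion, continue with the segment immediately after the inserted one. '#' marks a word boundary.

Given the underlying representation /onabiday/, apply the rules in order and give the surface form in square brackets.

[honavizay]

(1) Labial Nasal Assimilation: no change — [onabiday]
(2) Stop Lenition: [onabiday] → [onavizay]
(3) Glottal Epenthesis: [onavizay] → [honavizay]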